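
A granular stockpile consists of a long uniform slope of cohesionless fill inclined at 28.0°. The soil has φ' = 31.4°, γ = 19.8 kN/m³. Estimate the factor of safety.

For a dry cohesionless infinite slope the factor of safety is FS = tanφ' / tanβ.
FS = tan31.4° / tan28.0° = 0.6104 / 0.5317 = 1.148

FS = 1.15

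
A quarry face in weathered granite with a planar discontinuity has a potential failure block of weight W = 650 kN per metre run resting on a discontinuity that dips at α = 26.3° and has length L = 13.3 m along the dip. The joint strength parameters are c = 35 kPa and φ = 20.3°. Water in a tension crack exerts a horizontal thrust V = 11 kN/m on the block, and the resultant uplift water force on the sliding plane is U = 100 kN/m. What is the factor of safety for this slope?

FS = 2.16

Resolving the block weight along and normal to the plane and applying the Mohr–Coulomb strength on the joint:
N' = W cosα − U − V sinα = 650·cos26.3° − 100 − 11·sin26.3° = 477.8 kN/m
Driving force T = W sinα + V cosα = 650·sin26.3° + 11·cos26.3° = 297.9 kN/m
Resisting force R = c·L + N'·tanφ = 35·13.3 + 477.8·tan20.3° = 465.5 + 176.8 = 642.3 kN/m
FS = R / T = 642.3 / 297.9 = 2.156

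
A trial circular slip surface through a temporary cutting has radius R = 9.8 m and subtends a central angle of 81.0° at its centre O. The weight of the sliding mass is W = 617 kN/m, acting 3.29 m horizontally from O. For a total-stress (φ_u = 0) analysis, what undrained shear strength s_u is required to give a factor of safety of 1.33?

s_u = 19.9 kPa

FS = s_u·L_a·R / (W·d), so s_u = FS·W·d / (L_a·R).
Arc length L_a = R·θ = 9.8·(81.0°·π/180) = 9.8·1.4137 = 13.85 m
s_u = 1.33·617·3.29 / (13.85·9.8) = 2699.8 / 135.77 = 19.88 kPa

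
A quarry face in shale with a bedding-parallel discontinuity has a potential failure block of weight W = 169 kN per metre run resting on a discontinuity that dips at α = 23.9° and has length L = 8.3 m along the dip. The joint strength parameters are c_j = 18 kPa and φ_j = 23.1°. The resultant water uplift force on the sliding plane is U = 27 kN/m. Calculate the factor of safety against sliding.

FS = 2.98

Resolving the block weight along and normal to the plane and applying the Mohr–Coulomb strength on the joint:
N' = W cosα − U = 169·cos23.9° − 27 = 127.5 kN/m
Driving force T = W sinα = 169·sin23.9° = 68.5 kN/m
Resisting force R = c_j·L + N'·tanφ_j = 18·8.3 + 127.5·tan23.1° = 149.4 + 54.4 = 203.8 kN/m
FS = R / T = 203.8 / 68.5 = 2.976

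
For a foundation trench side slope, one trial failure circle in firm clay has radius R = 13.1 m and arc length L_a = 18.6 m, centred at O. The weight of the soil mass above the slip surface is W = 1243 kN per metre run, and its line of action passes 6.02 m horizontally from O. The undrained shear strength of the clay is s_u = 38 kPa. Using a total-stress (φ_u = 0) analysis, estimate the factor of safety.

Taking moments about the centre O, the resisting moment is provided by the undrained shear strength acting along the arc:
M_R = s_u·L_a·R = 38·18.60·13.1 = 9259.1 kN·m/m
M_D = W·d = 1243·6.02 = 7482.9 kN·m/m
FS = M_R / M_D = 9259.1 / 7482.9 = 1.237

FS = 1.24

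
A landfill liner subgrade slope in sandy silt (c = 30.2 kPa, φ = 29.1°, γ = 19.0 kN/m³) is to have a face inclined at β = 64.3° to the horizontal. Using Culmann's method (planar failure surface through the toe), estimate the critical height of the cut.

H_c = 27.38 m

Culmann's analysis gives the critical failure plane at α_cr = (β + φ)/2 = (64.3 + 29.1)/2 = 46.7°, and the critical height
H_c = (4c/γ) · sinβ cosφ / [1 − cos(β − φ)]
    = (4·30.2/19.0) · sin64.3°·cos29.1° / [1 − cos(35.2°)]
    = 6.358 · 0.9011·0.8738 / [1 − 0.8171]
    = 6.358 · 0.7873 / 0.1829
    = 27.38 m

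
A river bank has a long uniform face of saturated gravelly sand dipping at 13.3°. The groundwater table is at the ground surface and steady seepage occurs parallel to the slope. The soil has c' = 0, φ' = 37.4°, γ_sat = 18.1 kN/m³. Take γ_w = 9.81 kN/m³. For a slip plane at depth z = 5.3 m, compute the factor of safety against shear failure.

FS = 1.48

With seepage parallel to the slope and the water table at the surface, the effective normal stress on the slip plane uses the buoyant unit weight γ' = γ_sat − γ_w while the driving shear stress uses γ_sat:
FS = [c' + γ' z cos²β tanφ'] / [γ_sat z sinβ cosβ]
(For c' = 0 this reduces to FS = (γ'/γ_sat)·tanφ'/tanβ.)
γ' = 18.1 − 9.81 = 8.29 kN/m³
Numerator = 0.0 + 8.29·5.3·cos²13.3°·tan37.4° = 0.0 + 8.29·5.3·0.9471·0.7646 = 31.815 kPa
Denominator = 18.1·5.3·sin13.3°·cos13.3° = 18.1·5.3·0.2300·0.9732 = 21.477 kPa
FS = 31.815 / 21.477 = 1.481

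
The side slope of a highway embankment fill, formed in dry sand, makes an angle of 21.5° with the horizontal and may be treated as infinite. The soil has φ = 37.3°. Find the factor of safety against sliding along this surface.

For a dry cohesionless infinite slope the factor of safety is FS = tanφ / tanβ.
FS = tan37.3° / tan21.5° = 0.7618 / 0.3939 = 1.934

FS = 1.93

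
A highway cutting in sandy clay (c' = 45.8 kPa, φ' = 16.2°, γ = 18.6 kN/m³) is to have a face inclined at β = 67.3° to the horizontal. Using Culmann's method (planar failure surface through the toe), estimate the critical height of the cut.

Culmann's analysis gives the critical failure plane at α_cr = (β + φ')/2 = (67.3 + 16.2)/2 = 41.8°, and the critical height
H_c = (4c'/γ) · sinβ cosφ' / [1 − cos(β − φ')]
    = (4·45.8/18.6) · sin67.3°·cos16.2° / [1 − cos(51.1°)]
    = 9.849 · 0.9225·0.9603 / [1 − 0.6280]
    = 9.849 · 0.8859 / 0.3720
    = 23.45 m

H_c = 23.45 m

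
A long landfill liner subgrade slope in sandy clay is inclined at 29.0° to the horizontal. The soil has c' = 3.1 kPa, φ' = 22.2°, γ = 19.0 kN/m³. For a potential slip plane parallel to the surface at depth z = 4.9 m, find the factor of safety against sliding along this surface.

For an infinite slope with a slip plane parallel to the surface (no pore pressure): FS = [c' + γz cos²β tanφ'] / [γz sinβ cosβ].
γz = 19.0·4.9 = 93.10 kN/m²
Numerator = 3.1 + 93.10·cos²29.0°·tan22.2° = 3.1 + 93.10·0.7650·0.4081 = 32.163 kPa
Denominator = 93.10·sin29.0°·cos29.0° = 93.10·0.4848·0.8746 = 39.477 kPa
FS = 32.163 / 39.477 = 0.815

FS = 0.81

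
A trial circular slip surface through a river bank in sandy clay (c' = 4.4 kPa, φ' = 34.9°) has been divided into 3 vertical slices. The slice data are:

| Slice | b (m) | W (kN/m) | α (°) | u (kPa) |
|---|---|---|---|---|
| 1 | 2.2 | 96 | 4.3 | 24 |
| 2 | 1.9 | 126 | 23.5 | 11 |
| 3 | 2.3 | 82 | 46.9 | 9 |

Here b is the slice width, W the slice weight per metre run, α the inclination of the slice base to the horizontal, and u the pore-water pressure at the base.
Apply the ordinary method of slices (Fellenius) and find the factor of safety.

FS = 1.25

Ordinary method of slices: FS = Σ[c'·Δl_i + (W_i cosα_i − u_i·Δl_i)·tanφ'] / Σ W_i sinα_i, with Δl_i = b_i / cosα_i.
Slice 1: Δl = 2.2/cos4.3° = 2.206 m; N'_1 = 96·cos4.3° − 24·2.206 = 42.8; c'Δl = 9.71; W sinα = 7.2
Slice 2: Δl = 1.9/cos23.5° = 2.072 m; N'_2 = 126·cos23.5° − 11·2.072 = 92.8; c'Δl = 9.12; W sinα = 50.2
Slice 3: Δl = 2.3/cos46.9° = 3.366 m; N'_3 = 82·cos46.9° − 9·3.366 = 25.7; c'Δl = 14.81; W sinα = 59.9
Σc'Δl = 33.6 kN/m; ΣN' = 161.3 kN/m; ΣW sinα = 117.3 kN/m
Resisting = 33.6 + 161.3·tan34.9° = 33.6 + 112.5 = 146.1 kN/m
FS = 146.1 / 117.3 = 1.246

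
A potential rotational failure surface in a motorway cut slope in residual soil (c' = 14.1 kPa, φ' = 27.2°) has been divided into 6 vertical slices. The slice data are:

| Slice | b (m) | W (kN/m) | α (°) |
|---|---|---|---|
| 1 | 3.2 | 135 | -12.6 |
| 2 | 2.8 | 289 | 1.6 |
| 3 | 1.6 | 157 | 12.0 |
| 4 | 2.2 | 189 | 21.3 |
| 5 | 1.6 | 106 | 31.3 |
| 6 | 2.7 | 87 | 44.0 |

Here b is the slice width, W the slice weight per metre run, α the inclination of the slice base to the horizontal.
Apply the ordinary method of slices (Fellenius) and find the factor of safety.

Ordinary method of slices: FS = Σ[c'·Δl_i + (W_i cosα_i)·tanφ'] / Σ W_i sinα_i, with Δl_i = b_i / cosα_i.
Slice 1: Δl = 3.2/cos(-12.6°) = 3.279 m; N'_1 = 135·cos(-12.6°) = 131.7; c'Δl = 46.23; W sinα = -29.4
Slice 2: Δl = 2.8/cos1.6° = 2.801 m; N'_2 = 289·cos1.6° = 288.9; c'Δl = 39.50; W sinα = 8.1
Slice 3: Δl = 1.6/cos12.0° = 1.636 m; N'_3 = 157·cos12.0° = 153.6; c'Δl = 23.06; W sinα = 32.6
Slice 4: Δl = 2.2/cos21.3° = 2.361 m; N'_4 = 189·cos21.3° = 176.1; c'Δl = 33.29; W sinα = 68.7
Slice 5: Δl = 1.6/cos31.3° = 1.873 m; N'_5 = 106·cos31.3° = 90.6; c'Δl = 26.40; W sinα = 55.1
Slice 6: Δl = 2.7/cos44.0° = 3.753 m; N'_6 = 87·cos44.0° = 62.6; c'Δl = 52.92; W sinα = 60.4
Σc'Δl = 221.4 kN/m; ΣN' = 903.5 kN/m; ΣW sinα = 195.4 kN/m
Resisting = 221.4 + 903.5·tan27.2° = 221.4 + 464.3 = 685.7 kN/m
FS = 685.7 / 195.4 = 3.509

FS = 3.51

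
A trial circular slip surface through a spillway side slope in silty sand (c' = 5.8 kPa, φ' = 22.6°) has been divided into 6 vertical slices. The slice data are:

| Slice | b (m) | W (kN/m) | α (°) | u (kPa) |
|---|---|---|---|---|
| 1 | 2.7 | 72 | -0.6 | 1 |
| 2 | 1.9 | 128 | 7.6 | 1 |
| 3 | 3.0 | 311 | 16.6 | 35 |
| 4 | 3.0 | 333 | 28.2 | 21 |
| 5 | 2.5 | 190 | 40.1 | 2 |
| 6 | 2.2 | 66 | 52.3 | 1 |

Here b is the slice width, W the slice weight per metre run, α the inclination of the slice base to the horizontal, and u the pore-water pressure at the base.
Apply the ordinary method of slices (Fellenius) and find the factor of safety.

Ordinary method of slices: FS = Σ[c'·Δl_i + (W_i cosα_i − u_i·Δl_i)·tanφ'] / Σ W_i sinα_i, with Δl_i = b_i / cosα_i.
Slice 1: Δl = 2.7/cos(-0.6°) = 2.700 m; N'_1 = 72·cos(-0.6°) − 1·2.700 = 69.3; c'Δl = 15.66; W sinα = -0.8
Slice 2: Δl = 1.9/cos7.6° = 1.917 m; N'_2 = 128·cos7.6° − 1·1.917 = 125.0; c'Δl = 11.12; W sinα = 16.9
Slice 3: Δl = 3.0/cos16.6° = 3.130 m; N'_3 = 311·cos16.6° − 35·3.130 = 188.5; c'Δl = 18.16; W sinα = 88.8
Slice 4: Δl = 3.0/cos28.2° = 3.404 m; N'_4 = 333·cos28.2° − 21·3.404 = 222.0; c'Δl = 19.74; W sinα = 157.4
Slice 5: Δl = 2.5/cos40.1° = 3.268 m; N'_5 = 190·cos40.1° − 2·3.268 = 138.8; c'Δl = 18.96; W sinα = 122.4
Slice 6: Δl = 2.2/cos52.3° = 3.598 m; N'_6 = 66·cos52.3° − 1·3.598 = 36.8; c'Δl = 20.87; W sinα = 52.2
Σc'Δl = 104.5 kN/m; ΣN' = 780.3 kN/m; ΣW sinα = 437.0 kN/m
Resisting = 104.5 + 780.3·tan22.6° = 104.5 + 324.8 = 429.3 kN/m
FS = 429.3 / 437.0 = 0.982

FS = 0.98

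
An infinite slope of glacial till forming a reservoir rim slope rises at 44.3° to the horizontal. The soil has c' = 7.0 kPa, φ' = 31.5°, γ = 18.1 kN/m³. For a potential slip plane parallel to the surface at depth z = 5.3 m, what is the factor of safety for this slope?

FS = 0.77

For an infinite slope with a slip plane parallel to the surface (no pore pressure): FS = [c' + γz cos²β tanφ'] / [γz sinβ cosβ].
γz = 18.1·5.3 = 95.93 kN/m²
Numerator = 7.0 + 95.93·cos²44.3°·tan31.5° = 7.0 + 95.93·0.5122·0.6128 = 37.111 kPa
Denominator = 95.93·sin44.3°·cos44.3° = 95.93·0.6984·0.7157 = 47.951 kPa
FS = 37.111 / 47.951 = 0.774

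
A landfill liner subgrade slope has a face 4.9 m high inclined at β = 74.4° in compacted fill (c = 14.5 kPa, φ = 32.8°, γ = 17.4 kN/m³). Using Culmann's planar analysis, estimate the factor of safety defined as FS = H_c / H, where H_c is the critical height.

H_c = (4c/γ) · sinβ cosφ / [1 − cos(β − φ)]
    = (4·14.5/17.4) · sin74.4°·cos32.8° / [1 − cos41.6°]
    = 3.333 · 0.8096 / 0.2522 = 10.70 m
FS = H_c / H = 10.70 / 4.9 = 2.184

FS = 2.18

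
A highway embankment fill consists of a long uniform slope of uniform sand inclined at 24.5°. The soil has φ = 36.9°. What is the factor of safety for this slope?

For a dry cohesionless infinite slope the factor of safety is FS = tanφ / tanβ.
FS = tan36.9° / tan24.5° = 0.7508 / 0.4557 = 1.648

FS = 1.65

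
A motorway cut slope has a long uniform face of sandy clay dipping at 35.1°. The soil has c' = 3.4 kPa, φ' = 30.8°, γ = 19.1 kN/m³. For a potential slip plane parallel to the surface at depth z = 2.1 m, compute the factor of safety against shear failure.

FS = 1.03

For an infinite slope with a slip plane parallel to the surface (no pore pressure): FS = [c' + γz cos²β tanφ'] / [γz sinβ cosβ].
γz = 19.1·2.1 = 40.11 kN/m²
Numerator = 3.4 + 40.11·cos²35.1°·tan30.8° = 3.4 + 40.11·0.6694·0.5961 = 19.405 kPa
Denominator = 40.11·sin35.1°·cos35.1° = 40.11·0.5750·0.8181 = 18.869 kPa
FS = 19.405 / 18.869 = 1.028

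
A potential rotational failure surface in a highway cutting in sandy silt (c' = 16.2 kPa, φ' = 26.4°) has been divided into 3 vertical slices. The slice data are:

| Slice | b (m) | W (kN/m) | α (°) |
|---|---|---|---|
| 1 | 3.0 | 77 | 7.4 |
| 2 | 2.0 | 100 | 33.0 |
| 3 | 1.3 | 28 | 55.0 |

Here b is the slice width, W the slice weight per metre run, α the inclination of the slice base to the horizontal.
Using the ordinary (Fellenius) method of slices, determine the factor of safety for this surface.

FS = 2.43

Ordinary method of slices: FS = Σ[c'·Δl_i + (W_i cosα_i)·tanφ'] / Σ W_i sinα_i, with Δl_i = b_i / cosα_i.
Slice 1: Δl = 3.0/cos7.4° = 3.025 m; N'_1 = 77·cos7.4° = 76.4; c'Δl = 49.01; W sinα = 9.9
Slice 2: Δl = 2.0/cos33.0° = 2.385 m; N'_2 = 100·cos33.0° = 83.9; c'Δl = 38.63; W sinα = 54.5
Slice 3: Δl = 1.3/cos55.0° = 2.266 m; N'_3 = 28·cos55.0° = 16.1; c'Δl = 36.72; W sinα = 22.9
Σc'Δl = 124.4 kN/m; ΣN' = 176.3 kN/m; ΣW sinα = 87.3 kN/m
Resisting = 124.4 + 176.3·tan26.4° = 124.4 + 87.5 = 211.9 kN/m
FS = 211.9 / 87.3 = 2.426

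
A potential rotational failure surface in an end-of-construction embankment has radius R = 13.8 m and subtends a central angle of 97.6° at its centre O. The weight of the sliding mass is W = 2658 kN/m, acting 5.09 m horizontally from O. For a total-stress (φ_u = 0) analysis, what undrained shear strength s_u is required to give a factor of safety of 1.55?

FS = s_u·L_a·R / (W·d), so s_u = FS·W·d / (L_a·R).
Arc length L_a = R·θ = 13.8·(97.6°·π/180) = 13.8·1.7034 = 23.51 m
s_u = 1.55·2658·5.09 / (23.51·13.8) = 20970.3 / 324.40 = 64.64 kPa

s_u = 64.6 kPa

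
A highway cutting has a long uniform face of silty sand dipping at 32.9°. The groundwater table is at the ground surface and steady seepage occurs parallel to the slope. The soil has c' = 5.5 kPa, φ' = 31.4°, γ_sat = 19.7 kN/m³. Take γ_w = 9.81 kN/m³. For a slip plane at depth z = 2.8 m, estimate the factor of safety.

With seepage parallel to the slope and the water table at the surface, the effective normal stress on the slip plane uses the buoyant unit weight γ' = γ_sat − γ_w while the driving shear stress uses γ_sat:
FS = [c' + γ' z cos²β tanφ'] / [γ_sat z sinβ cosβ]
γ' = 19.7 − 9.81 = 9.89 kN/m³
Numerator = 5.5 + 9.89·2.8·cos²32.9°·tan31.4° = 5.5 + 9.89·2.8·0.7050·0.6104 = 17.416 kPa
Denominator = 19.7·2.8·sin32.9°·cos32.9° = 19.7·2.8·0.5432·0.8396 = 25.156 kPa
FS = 17.416 / 25.156 = 0.692

FS = 0.69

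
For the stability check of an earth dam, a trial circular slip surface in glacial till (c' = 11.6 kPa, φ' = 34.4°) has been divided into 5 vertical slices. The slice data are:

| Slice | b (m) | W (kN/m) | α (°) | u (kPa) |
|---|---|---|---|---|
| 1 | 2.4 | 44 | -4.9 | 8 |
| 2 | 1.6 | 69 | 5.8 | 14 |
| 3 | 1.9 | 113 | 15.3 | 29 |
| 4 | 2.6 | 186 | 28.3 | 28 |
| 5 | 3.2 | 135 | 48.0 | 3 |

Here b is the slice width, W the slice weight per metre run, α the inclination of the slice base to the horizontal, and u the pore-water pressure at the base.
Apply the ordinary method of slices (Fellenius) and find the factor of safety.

Ordinary method of slices: FS = Σ[c'·Δl_i + (W_i cosα_i − u_i·Δl_i)·tanφ'] / Σ W_i sinα_i, with Δl_i = b_i / cosα_i.
Slice 1: Δl = 2.4/cos(-4.9°) = 2.409 m; N'_1 = 44·cos(-4.9°) − 8·2.409 = 24.6; c'Δl = 27.94; W sinα = -3.8
Slice 2: Δl = 1.6/cos5.8° = 1.608 m; N'_2 = 69·cos5.8° − 14·1.608 = 46.1; c'Δl = 18.66; W sinα = 7.0
Slice 3: Δl = 1.9/cos15.3° = 1.970 m; N'_3 = 113·cos15.3° − 29·1.970 = 51.9; c'Δl = 22.85; W sinα = 29.8
Slice 4: Δl = 2.6/cos28.3° = 2.953 m; N'_4 = 186·cos28.3° − 28·2.953 = 81.1; c'Δl = 34.25; W sinα = 88.2
Slice 5: Δl = 3.2/cos48.0° = 4.782 m; N'_5 = 135·cos48.0° − 3·4.782 = 76.0; c'Δl = 55.47; W sinα = 100.3
Σc'Δl = 159.2 kN/m; ΣN' = 279.6 kN/m; ΣW sinα = 221.5 kN/m
Resisting = 159.2 + 279.6·tan34.4° = 159.2 + 191.5 = 350.7 kN/m
FS = 350.7 / 221.5 = 1.583

FS = 1.58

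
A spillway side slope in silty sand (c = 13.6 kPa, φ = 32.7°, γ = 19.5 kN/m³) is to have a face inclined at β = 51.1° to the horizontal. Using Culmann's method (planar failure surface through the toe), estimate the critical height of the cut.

Culmann's analysis gives the critical failure plane at α_cr = (β + φ)/2 = (51.1 + 32.7)/2 = 41.9°, and the critical height
H_c = (4c/γ) · sinβ cosφ / [1 − cos(β − φ)]
    = (4·13.6/19.5) · sin51.1°·cos32.7° / [1 − cos(18.4°)]
    = 2.790 · 0.7782·0.8415 / [1 − 0.9489]
    = 2.790 · 0.6549 / 0.0511
    = 35.74 m

H_c = 35.74 m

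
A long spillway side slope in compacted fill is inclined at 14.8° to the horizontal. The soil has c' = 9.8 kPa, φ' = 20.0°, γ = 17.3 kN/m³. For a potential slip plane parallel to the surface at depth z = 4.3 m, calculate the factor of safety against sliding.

For an infinite slope with a slip plane parallel to the surface (no pore pressure): FS = [c' + γz cos²β tanφ'] / [γz sinβ cosβ].
γz = 17.3·4.3 = 74.39 kN/m²
Numerator = 9.8 + 74.39·cos²14.8°·tan20.0° = 9.8 + 74.39·0.9347·0.3640 = 35.109 kPa
Denominator = 74.39·sin14.8°·cos14.8° = 74.39·0.2554·0.9668 = 18.372 kPa
FS = 35.109 / 18.372 = 1.911

FS = 1.91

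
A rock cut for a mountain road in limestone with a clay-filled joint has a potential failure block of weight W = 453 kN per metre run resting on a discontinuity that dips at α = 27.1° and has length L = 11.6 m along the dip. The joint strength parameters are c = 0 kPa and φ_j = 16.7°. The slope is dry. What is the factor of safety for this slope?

FS = 0.59

Resolving the block weight along and normal to the plane and applying the Mohr–Coulomb strength on the joint:
N' = W cosα = 453·cos27.1° = 403.3 kN/m
Driving force T = W sinα = 453·sin27.1° = 206.4 kN/m
Resisting force R = c·L + N'·tanφ_j = 0·11.6 + 403.3·tan16.7° = 0.0 + 121.0 = 121.0 kN/m
FS = R / T = 121.0 / 206.4 = 0.586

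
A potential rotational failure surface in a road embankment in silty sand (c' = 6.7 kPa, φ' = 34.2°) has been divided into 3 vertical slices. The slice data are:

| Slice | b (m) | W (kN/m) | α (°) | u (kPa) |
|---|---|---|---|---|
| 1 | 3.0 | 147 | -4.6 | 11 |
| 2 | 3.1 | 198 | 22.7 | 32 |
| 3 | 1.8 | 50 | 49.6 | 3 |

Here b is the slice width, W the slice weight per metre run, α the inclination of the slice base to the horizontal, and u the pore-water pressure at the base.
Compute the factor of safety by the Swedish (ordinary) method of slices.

FS = 2.00

Ordinary method of slices: FS = Σ[c'·Δl_i + (W_i cosα_i − u_i·Δl_i)·tanφ'] / Σ W_i sinα_i, with Δl_i = b_i / cosα_i.
Slice 1: Δl = 3.0/cos(-4.6°) = 3.010 m; N'_1 = 147·cos(-4.6°) − 11·3.010 = 113.4; c'Δl = 20.16; W sinα = -11.8
Slice 2: Δl = 3.1/cos22.7° = 3.360 m; N'_2 = 198·cos22.7° − 32·3.360 = 75.1; c'Δl = 22.51; W sinα = 76.4
Slice 3: Δl = 1.8/cos49.6° = 2.777 m; N'_3 = 50·cos49.6° − 3·2.777 = 24.1; c'Δl = 18.61; W sinα = 38.1
Σc'Δl = 61.3 kN/m; ΣN' = 212.6 kN/m; ΣW sinα = 102.7 kN/m
Resisting = 61.3 + 212.6·tan34.2° = 61.3 + 144.5 = 205.8 kN/m
FS = 205.8 / 102.7 = 2.004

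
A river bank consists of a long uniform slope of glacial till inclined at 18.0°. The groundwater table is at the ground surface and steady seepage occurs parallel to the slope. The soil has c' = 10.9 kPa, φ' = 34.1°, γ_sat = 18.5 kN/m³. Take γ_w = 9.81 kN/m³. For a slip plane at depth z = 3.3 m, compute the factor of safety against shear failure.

FS = 1.59

With seepage parallel to the slope and the water table at the surface, the effective normal stress on the slip plane uses the buoyant unit weight γ' = γ_sat − γ_w while the driving shear stress uses γ_sat:
FS = [c' + γ' z cos²β tanφ'] / [γ_sat z sinβ cosβ]
γ' = 18.5 − 9.81 = 8.69 kN/m³
Numerator = 10.9 + 8.69·3.3·cos²18.0°·tan34.1° = 10.9 + 8.69·3.3·0.9045·0.6771 = 28.462 kPa
Denominator = 18.5·3.3·sin18.0°·cos18.0° = 18.5·3.3·0.3090·0.9511 = 17.942 kPa
FS = 28.462 / 17.942 = 1.586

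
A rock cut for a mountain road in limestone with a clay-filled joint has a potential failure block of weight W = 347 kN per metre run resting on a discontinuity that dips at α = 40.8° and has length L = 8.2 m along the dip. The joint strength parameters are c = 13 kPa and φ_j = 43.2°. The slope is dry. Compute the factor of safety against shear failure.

FS = 1.56

Resolving the block weight along and normal to the plane and applying the Mohr–Coulomb strength on the joint:
N' = W cosα = 347·cos40.8° = 262.7 kN/m
Driving force T = W sinα = 347·sin40.8° = 226.7 kN/m
Resisting force R = c·L + N'·tanφ_j = 13·8.2 + 262.7·tan43.2° = 106.6 + 246.7 = 353.3 kN/m
FS = R / T = 353.3 / 226.7 = 1.558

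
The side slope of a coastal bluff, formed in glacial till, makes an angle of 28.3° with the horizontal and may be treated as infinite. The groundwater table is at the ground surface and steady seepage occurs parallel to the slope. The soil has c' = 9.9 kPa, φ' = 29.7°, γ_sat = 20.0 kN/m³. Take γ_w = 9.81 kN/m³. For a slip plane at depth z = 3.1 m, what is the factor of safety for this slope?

FS = 0.92

With seepage parallel to the slope and the water table at the surface, the effective normal stress on the slip plane uses the buoyant unit weight γ' = γ_sat − γ_w while the driving shear stress uses γ_sat:
FS = [c' + γ' z cos²β tanφ'] / [γ_sat z sinβ cosβ]
γ' = 20.0 − 9.81 = 10.19 kN/m³
Numerator = 9.9 + 10.19·3.1·cos²28.3°·tan29.7° = 9.9 + 10.19·3.1·0.7752·0.5704 = 23.868 kPa
Denominator = 20.0·3.1·sin28.3°·cos28.3° = 20.0·3.1·0.4741·0.8805 = 25.880 kPa
FS = 23.868 / 25.880 = 0.922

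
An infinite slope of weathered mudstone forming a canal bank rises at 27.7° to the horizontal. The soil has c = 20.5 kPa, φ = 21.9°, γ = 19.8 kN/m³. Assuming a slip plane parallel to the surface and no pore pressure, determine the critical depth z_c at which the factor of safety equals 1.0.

Setting FS = 1.00 in FS = [c + γz cos²β tanφ] / [γz sinβ cosβ] and solving for z:
z = c / [γ cosβ (FS·sinβ − cosβ·tanφ)]
  = 20.5 / [19.8·cos27.7°·(1.00·sin27.7° − cos27.7°·tan21.9°)]
  = 20.5 / [19.8·0.8854·(1.00·0.4648 − 0.8854·0.4020)]
  = 20.5 / 1.9094 = 10.736 m

z_c = 10.74 m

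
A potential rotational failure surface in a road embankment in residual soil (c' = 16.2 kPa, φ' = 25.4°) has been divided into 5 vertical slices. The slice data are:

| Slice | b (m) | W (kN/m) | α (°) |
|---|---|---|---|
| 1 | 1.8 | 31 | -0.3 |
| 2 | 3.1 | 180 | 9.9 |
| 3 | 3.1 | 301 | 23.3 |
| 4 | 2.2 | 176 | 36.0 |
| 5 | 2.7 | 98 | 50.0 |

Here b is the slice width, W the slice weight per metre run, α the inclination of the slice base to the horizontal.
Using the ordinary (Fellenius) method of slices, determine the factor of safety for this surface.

FS = 1.75

Ordinary method of slices: FS = Σ[c'·Δl_i + (W_i cosα_i)·tanφ'] / Σ W_i sinα_i, with Δl_i = b_i / cosα_i.
Slice 1: Δl = 1.8/cos(-0.3°) = 1.800 m; N'_1 = 31·cos(-0.3°) = 31.0; c'Δl = 29.16; W sinα = -0.2
Slice 2: Δl = 3.1/cos9.9° = 3.147 m; N'_2 = 180·cos9.9° = 177.3; c'Δl = 50.98; W sinα = 30.9
Slice 3: Δl = 3.1/cos23.3° = 3.375 m; N'_3 = 301·cos23.3° = 276.5; c'Δl = 54.68; W sinα = 119.1
Slice 4: Δl = 2.2/cos36.0° = 2.719 m; N'_4 = 176·cos36.0° = 142.4; c'Δl = 44.05; W sinα = 103.5
Slice 5: Δl = 2.7/cos50.0° = 4.200 m; N'_5 = 98·cos50.0° = 63.0; c'Δl = 68.05; W sinα = 75.1
Σc'Δl = 246.9 kN/m; ΣN' = 690.2 kN/m; ΣW sinα = 328.4 kN/m
Resisting = 246.9 + 690.2·tan25.4° = 246.9 + 327.7 = 574.6 kN/m
FS = 574.6 / 328.4 = 1.750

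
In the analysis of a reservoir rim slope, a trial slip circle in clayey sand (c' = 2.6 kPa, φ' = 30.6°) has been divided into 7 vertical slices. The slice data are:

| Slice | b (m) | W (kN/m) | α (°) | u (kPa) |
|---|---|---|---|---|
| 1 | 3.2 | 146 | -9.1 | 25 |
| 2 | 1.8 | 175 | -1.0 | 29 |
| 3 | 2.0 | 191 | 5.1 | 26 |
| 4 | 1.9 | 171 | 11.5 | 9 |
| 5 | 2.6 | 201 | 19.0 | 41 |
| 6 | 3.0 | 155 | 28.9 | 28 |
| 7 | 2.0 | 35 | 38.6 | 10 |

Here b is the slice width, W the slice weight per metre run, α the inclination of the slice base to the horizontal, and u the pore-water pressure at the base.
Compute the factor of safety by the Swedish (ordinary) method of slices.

Ordinary method of slices: FS = Σ[c'·Δl_i + (W_i cosα_i − u_i·Δl_i)·tanφ'] / Σ W_i sinα_i, with Δl_i = b_i / cosα_i.
Slice 1: Δl = 3.2/cos(-9.1°) = 3.241 m; N'_1 = 146·cos(-9.1°) − 25·3.241 = 63.1; c'Δl = 8.43; W sinα = -23.1
Slice 2: Δl = 1.8/cos(-1.0°) = 1.800 m; N'_2 = 175·cos(-1.0°) − 29·1.800 = 122.8; c'Δl = 4.68; W sinα = -3.1
Slice 3: Δl = 2.0/cos5.1° = 2.008 m; N'_3 = 191·cos5.1° − 26·2.008 = 138.0; c'Δl = 5.22; W sinα = 17.0
Slice 4: Δl = 1.9/cos11.5° = 1.939 m; N'_4 = 171·cos11.5° − 9·1.939 = 150.1; c'Δl = 5.04; W sinα = 34.1
Slice 5: Δl = 2.6/cos19.0° = 2.750 m; N'_5 = 201·cos19.0° − 41·2.750 = 77.3; c'Δl = 7.15; W sinα = 65.4
Slice 6: Δl = 3.0/cos28.9° = 3.427 m; N'_6 = 155·cos28.9° − 28·3.427 = 39.7; c'Δl = 8.91; W sinα = 74.9
Slice 7: Δl = 2.0/cos38.6° = 2.559 m; N'_7 = 35·cos38.6° − 10·2.559 = 1.8; c'Δl = 6.65; W sinα = 21.8
Σc'Δl = 46.1 kN/m; ΣN' = 592.9 kN/m; ΣW sinα = 187.1 kN/m
Resisting = 46.1 + 592.9·tan30.6° = 46.1 + 350.6 = 396.7 kN/m
FS = 396.7 / 187.1 = 2.120

FS = 2.12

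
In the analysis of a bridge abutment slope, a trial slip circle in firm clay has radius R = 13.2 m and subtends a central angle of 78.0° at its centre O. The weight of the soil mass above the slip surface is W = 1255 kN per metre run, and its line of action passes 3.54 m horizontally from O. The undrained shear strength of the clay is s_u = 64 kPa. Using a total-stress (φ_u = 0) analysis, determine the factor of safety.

FS = 3.42

Taking moments about the centre O, the resisting moment is provided by the undrained shear strength acting along the arc:
Arc length L_a = R·θ = 13.2·(78.0°·π/180) = 13.2·1.3614 = 17.97 m
M_R = s_u·L_a·R = 64·17.97·13.2 = 15181.0 kN·m/m
M_D = W·d = 1255·3.54 = 4442.7 kN·m/m
FS = M_R / M_D = 15181.0 / 4442.7 = 3.417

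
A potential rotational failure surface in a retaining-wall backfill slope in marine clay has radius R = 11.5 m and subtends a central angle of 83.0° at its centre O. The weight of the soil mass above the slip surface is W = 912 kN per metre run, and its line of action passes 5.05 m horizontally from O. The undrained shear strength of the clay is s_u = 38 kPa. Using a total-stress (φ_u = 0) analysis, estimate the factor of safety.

Taking moments about the centre O, the resisting moment is provided by the undrained shear strength acting along the arc:
Arc length L_a = R·θ = 11.5·(83.0°·π/180) = 11.5·1.4486 = 16.66 m
M_R = s_u·L_a·R = 38·16.66·11.5 = 7280.1 kN·m/m
M_D = W·d = 912·5.05 = 4605.6 kN·m/m
FS = M_R / M_D = 7280.1 / 4605.6 = 1.581

FS = 1.58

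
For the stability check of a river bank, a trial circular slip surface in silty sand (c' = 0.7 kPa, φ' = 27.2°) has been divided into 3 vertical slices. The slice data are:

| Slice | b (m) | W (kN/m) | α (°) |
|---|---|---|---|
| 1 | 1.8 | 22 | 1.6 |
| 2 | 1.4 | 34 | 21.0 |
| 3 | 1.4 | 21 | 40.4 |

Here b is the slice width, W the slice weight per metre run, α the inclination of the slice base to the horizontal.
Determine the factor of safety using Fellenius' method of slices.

FS = 1.49

Ordinary method of slices: FS = Σ[c'·Δl_i + (W_i cosα_i)·tanφ'] / Σ W_i sinα_i, with Δl_i = b_i / cosα_i.
Slice 1: Δl = 1.8/cos1.6° = 1.801 m; N'_1 = 22·cos1.6° = 22.0; c'Δl = 1.26; W sinα = 0.6
Slice 2: Δl = 1.4/cos21.0° = 1.500 m; N'_2 = 34·cos21.0° = 31.7; c'Δl = 1.05; W sinα = 12.2
Slice 3: Δl = 1.4/cos40.4° = 1.838 m; N'_3 = 21·cos40.4° = 16.0; c'Δl = 1.29; W sinα = 13.6
Σc'Δl = 3.6 kN/m; ΣN' = 69.7 kN/m; ΣW sinα = 26.4 kN/m
Resisting = 3.6 + 69.7·tan27.2° = 3.6 + 35.8 = 39.4 kN/m
FS = 39.4 / 26.4 = 1.493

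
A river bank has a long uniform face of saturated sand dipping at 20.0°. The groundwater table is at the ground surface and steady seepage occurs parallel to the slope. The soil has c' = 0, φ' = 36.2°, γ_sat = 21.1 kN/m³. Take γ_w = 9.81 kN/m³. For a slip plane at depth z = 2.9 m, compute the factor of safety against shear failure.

FS = 1.08

With seepage parallel to the slope and the water table at the surface, the effective normal stress on the slip plane uses the buoyant unit weight γ' = γ_sat − γ_w while the driving shear stress uses γ_sat:
FS = [c' + γ' z cos²β tanφ'] / [γ_sat z sinβ cosβ]
(For c' = 0 this reduces to FS = (γ'/γ_sat)·tanφ'/tanβ.)
γ' = 21.1 − 9.81 = 11.29 kN/m³
Numerator = 0.0 + 11.29·2.9·cos²20.0°·tan36.2° = 0.0 + 11.29·2.9·0.8830·0.7319 = 21.160 kPa
Denominator = 21.1·2.9·sin20.0°·cos20.0° = 21.1·2.9·0.3420·0.9397 = 19.666 kPa
FS = 21.160 / 19.666 = 1.076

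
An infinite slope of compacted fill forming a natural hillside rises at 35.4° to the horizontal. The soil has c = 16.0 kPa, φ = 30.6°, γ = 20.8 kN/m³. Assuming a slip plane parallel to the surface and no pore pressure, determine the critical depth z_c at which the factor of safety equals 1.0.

z_c = 9.71 m

Setting FS = 1.00 in FS = [c + γz cos²β tanφ] / [γz sinβ cosβ] and solving for z:
z = c / [γ cosβ (FS·sinβ − cosβ·tanφ)]
  = 16.0 / [20.8·cos35.4°·(1.00·sin35.4° − cos35.4°·tan30.6°)]
  = 16.0 / [20.8·0.8151·(1.00·0.5793 − 0.8151·0.5914)]
  = 16.0 / 1.6483 = 9.707 m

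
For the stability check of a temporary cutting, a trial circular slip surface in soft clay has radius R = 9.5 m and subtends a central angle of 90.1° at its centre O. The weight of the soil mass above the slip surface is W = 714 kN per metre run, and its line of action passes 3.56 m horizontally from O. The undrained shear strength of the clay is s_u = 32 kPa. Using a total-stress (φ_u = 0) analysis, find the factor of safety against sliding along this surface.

Taking moments about the centre O, the resisting moment is provided by the undrained shear strength acting along the arc:
Arc length L_a = R·θ = 9.5·(90.1°·π/180) = 9.5·1.5725 = 14.94 m
M_R = s_u·L_a·R = 32·14.94·9.5 = 4541.5 kN·m/m
M_D = W·d = 714·3.56 = 2541.8 kN·m/m
FS = M_R / M_D = 4541.5 / 2541.8 = 1.787

FS = 1.79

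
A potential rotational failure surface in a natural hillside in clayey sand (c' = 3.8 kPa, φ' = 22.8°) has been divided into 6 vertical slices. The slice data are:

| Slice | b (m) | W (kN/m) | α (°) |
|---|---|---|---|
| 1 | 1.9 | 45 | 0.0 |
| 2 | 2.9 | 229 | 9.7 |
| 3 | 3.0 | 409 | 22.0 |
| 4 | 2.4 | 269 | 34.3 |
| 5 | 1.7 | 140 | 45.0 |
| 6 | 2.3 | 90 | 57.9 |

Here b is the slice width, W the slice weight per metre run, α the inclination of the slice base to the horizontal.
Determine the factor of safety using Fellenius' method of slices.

FS = 0.96

Ordinary method of slices: FS = Σ[c'·Δl_i + (W_i cosα_i)·tanφ'] / Σ W_i sinα_i, with Δl_i = b_i / cosα_i.
Slice 1: Δl = 1.9/cos0.0° = 1.900 m; N'_1 = 45·cos0.0° = 45.0; c'Δl = 7.22; W sinα = 0.0
Slice 2: Δl = 2.9/cos9.7° = 2.942 m; N'_2 = 229·cos9.7° = 225.7; c'Δl = 11.18; W sinα = 38.6
Slice 3: Δl = 3.0/cos22.0° = 3.236 m; N'_3 = 409·cos22.0° = 379.2; c'Δl = 12.30; W sinα = 153.2
Slice 4: Δl = 2.4/cos34.3° = 2.905 m; N'_4 = 269·cos34.3° = 222.2; c'Δl = 11.04; W sinα = 151.6
Slice 5: Δl = 1.7/cos45.0° = 2.404 m; N'_5 = 140·cos45.0° = 99.0; c'Δl = 9.14; W sinα = 99.0
Slice 6: Δl = 2.3/cos57.9° = 4.328 m; N'_6 = 90·cos57.9° = 47.8; c'Δl = 16.45; W sinα = 76.2
Σc'Δl = 67.3 kN/m; ΣN' = 1019.0 kN/m; ΣW sinα = 518.6 kN/m
Resisting = 67.3 + 1019.0·tan22.8° = 67.3 + 428.3 = 495.7 kN/m
FS = 495.7 / 518.6 = 0.956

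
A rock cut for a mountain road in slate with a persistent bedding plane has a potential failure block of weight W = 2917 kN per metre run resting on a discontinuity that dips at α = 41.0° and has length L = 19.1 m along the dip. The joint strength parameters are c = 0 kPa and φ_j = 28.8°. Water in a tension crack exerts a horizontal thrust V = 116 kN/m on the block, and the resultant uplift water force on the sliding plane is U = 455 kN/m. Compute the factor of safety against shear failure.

Resolving the block weight along and normal to the plane and applying the Mohr–Coulomb strength on the joint:
N' = W cosα − U − V sinα = 2917·cos41.0° − 455 − 116·sin41.0° = 1670.4 kN/m
Driving force T = W sinα + V cosα = 2917·sin41.0° + 116·cos41.0° = 2001.3 kN/m
Resisting force R = c·L + N'·tanφ_j = 0·19.1 + 1670.4·tan28.8° = 0.0 + 918.3 = 918.3 kN/m
FS = R / T = 918.3 / 2001.3 = 0.459

FS = 0.46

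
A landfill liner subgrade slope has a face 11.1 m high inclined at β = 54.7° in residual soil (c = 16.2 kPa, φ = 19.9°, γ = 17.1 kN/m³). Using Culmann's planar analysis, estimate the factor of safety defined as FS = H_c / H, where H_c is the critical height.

H_c = (4c/γ) · sinβ cosφ / [1 − cos(β − φ)]
    = (4·16.2/17.1) · sin54.7°·cos19.9° / [1 − cos34.8°]
    = 3.789 · 0.7674 / 0.1789 = 16.26 m
FS = H_c / H = 16.26 / 11.1 = 1.465

FS = 1.46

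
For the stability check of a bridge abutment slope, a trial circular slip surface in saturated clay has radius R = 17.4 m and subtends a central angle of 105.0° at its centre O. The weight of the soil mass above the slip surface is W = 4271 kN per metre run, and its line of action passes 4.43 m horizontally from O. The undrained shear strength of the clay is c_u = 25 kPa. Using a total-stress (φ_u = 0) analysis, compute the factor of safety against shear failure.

Taking moments about the centre O, the resisting moment is provided by the undrained shear strength acting along the arc:
Arc length L_a = R·θ = 17.4·(105.0°·π/180) = 17.4·1.8326 = 31.89 m
M_R = c_u·L_a·R = 25·31.89·17.4 = 13870.9 kN·m/m
M_D = W·d = 4271·4.43 = 18920.5 kN·m/m
FS = M_R / M_D = 13870.9 / 18920.5 = 0.733

FS = 0.73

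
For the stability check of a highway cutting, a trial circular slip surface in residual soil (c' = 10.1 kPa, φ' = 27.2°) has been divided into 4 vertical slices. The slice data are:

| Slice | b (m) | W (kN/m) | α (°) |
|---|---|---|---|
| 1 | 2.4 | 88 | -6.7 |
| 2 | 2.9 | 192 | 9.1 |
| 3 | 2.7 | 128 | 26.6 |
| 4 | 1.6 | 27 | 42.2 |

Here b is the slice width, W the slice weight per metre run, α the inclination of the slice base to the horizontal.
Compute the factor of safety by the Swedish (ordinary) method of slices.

FS = 3.33

Ordinary method of slices: FS = Σ[c'·Δl_i + (W_i cosα_i)·tanφ'] / Σ W_i sinα_i, with Δl_i = b_i / cosα_i.
Slice 1: Δl = 2.4/cos(-6.7°) = 2.417 m; N'_1 = 88·cos(-6.7°) = 87.4; c'Δl = 24.41; W sinα = -10.3
Slice 2: Δl = 2.9/cos9.1° = 2.937 m; N'_2 = 192·cos9.1° = 189.6; c'Δl = 29.66; W sinα = 30.4
Slice 3: Δl = 2.7/cos26.6° = 3.020 m; N'_3 = 128·cos26.6° = 114.5; c'Δl = 30.50; W sinα = 57.3
Slice 4: Δl = 1.6/cos42.2° = 2.160 m; N'_4 = 27·cos42.2° = 20.0; c'Δl = 21.81; W sinα = 18.1
Σc'Δl = 106.4 kN/m; ΣN' = 411.4 kN/m; ΣW sinα = 95.5 kN/m
Resisting = 106.4 + 411.4·tan27.2° = 106.4 + 211.4 = 317.8 kN/m
FS = 317.8 / 95.5 = 3.326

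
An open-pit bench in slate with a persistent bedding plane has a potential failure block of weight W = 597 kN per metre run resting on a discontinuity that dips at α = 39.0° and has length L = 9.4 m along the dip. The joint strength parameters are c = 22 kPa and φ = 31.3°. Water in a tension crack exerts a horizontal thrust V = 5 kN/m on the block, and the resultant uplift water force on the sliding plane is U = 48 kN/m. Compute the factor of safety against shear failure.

Resolving the block weight along and normal to the plane and applying the Mohr–Coulomb strength on the joint:
N' = W cosα − U − V sinα = 597·cos39.0° − 48 − 5·sin39.0° = 412.8 kN/m
Driving force T = W sinα + V cosα = 597·sin39.0° + 5·cos39.0° = 379.6 kN/m
Resisting force R = c·L + N'·tanφ = 22·9.4 + 412.8·tan31.3° = 206.8 + 251.0 = 457.8 kN/m
FS = R / T = 457.8 / 379.6 = 1.206

FS = 1.21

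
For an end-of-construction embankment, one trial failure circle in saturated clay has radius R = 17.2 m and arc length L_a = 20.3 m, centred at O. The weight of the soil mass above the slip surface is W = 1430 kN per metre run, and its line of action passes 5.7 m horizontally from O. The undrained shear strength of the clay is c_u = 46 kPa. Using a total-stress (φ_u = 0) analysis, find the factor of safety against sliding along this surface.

FS = 1.97

Taking moments about the centre O, the resisting moment is provided by the undrained shear strength acting along the arc:
M_R = c_u·L_a·R = 46·20.30·17.2 = 16061.4 kN·m/m
M_D = W·d = 1430·5.7 = 8151.0 kN·m/m
FS = M_R / M_D = 16061.4 / 8151.0 = 1.970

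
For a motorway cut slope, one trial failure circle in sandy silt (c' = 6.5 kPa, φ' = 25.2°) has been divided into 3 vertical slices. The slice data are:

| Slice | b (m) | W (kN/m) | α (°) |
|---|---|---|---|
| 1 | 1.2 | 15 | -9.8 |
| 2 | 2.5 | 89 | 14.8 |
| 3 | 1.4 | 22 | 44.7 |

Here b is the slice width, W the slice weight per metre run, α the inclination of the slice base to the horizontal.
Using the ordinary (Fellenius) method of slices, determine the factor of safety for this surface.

Ordinary method of slices: FS = Σ[c'·Δl_i + (W_i cosα_i)·tanφ'] / Σ W_i sinα_i, with Δl_i = b_i / cosα_i.
Slice 1: Δl = 1.2/cos(-9.8°) = 1.218 m; N'_1 = 15·cos(-9.8°) = 14.8; c'Δl = 7.92; W sinα = -2.6
Slice 2: Δl = 2.5/cos14.8° = 2.586 m; N'_2 = 89·cos14.8° = 86.0; c'Δl = 16.81; W sinα = 22.7
Slice 3: Δl = 1.4/cos44.7° = 1.970 m; N'_3 = 22·cos44.7° = 15.6; c'Δl = 12.80; W sinα = 15.5
Σc'Δl = 37.5 kN/m; ΣN' = 116.5 kN/m; ΣW sinα = 35.7 kN/m
Resisting = 37.5 + 116.5·tan25.2° = 37.5 + 54.8 = 92.3 kN/m
FS = 92.3 / 35.7 = 2.589

FS = 2.59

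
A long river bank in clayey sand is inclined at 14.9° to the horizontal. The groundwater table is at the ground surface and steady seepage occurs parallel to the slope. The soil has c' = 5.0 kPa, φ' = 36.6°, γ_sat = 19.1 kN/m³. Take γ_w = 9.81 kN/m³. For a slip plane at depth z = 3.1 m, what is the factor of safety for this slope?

FS = 1.70

With seepage parallel to the slope and the water table at the surface, the effective normal stress on the slip plane uses the buoyant unit weight γ' = γ_sat − γ_w while the driving shear stress uses γ_sat:
FS = [c' + γ' z cos²β tanφ'] / [γ_sat z sinβ cosβ]
γ' = 19.1 − 9.81 = 9.29 kN/m³
Numerator = 5.0 + 9.29·3.1·cos²14.9°·tan36.6° = 5.0 + 9.29·3.1·0.9339·0.7427 = 24.974 kPa
Denominator = 19.1·3.1·sin14.9°·cos14.9° = 19.1·3.1·0.2571·0.9664 = 14.713 kPa
FS = 24.974 / 14.713 = 1.697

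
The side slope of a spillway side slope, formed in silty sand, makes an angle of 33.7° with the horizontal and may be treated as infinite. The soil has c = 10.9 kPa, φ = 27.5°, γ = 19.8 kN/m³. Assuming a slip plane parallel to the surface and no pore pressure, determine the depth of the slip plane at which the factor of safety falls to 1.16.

z = 3.14 m

Setting FS = 1.16 in FS = [c + γz cos²β tanφ] / [γz sinβ cosβ] and solving for z:
z = c / [γ cosβ (FS·sinβ − cosβ·tanφ)]
  = 10.9 / [19.8·cos33.7°·(1.16·sin33.7° − cos33.7°·tan27.5°)]
  = 10.9 / [19.8·0.8320·(1.16·0.5548 − 0.8320·0.5206)]
  = 10.9 / 3.4680 = 3.143 m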